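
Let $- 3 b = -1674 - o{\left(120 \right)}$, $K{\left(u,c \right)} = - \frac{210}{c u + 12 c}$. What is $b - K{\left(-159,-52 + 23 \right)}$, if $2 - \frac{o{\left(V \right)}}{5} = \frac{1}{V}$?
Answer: $\frac{8204965}{14616} \approx 561.37$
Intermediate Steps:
$o{\left(V \right)} = 10 - \frac{5}{V}$
$K{\left(u,c \right)} = - \frac{210}{12 c + c u}$
$b = \frac{40415}{72}$ ($b = - \frac{-1674 - \left(10 - \frac{5}{120}\right)}{3} = - \frac{-1674 - \left(10 - \frac{1}{24}\right)}{3} = - \frac{-1674 - \frac{239}{24}}{3} = \left(- \frac{1}{3}\right) \left(- \frac{40415}{24}\right) = \frac{40415}{72} \approx 561.32$)
$b - K{\left(-159,-52 + 23 \right)} = \frac{40415}{72} - - \frac{210}{\left(-52 + 23\right) \left(12 - 159\right)} = \frac{40415}{72} - - \frac{210}{\left(-29\right) \left(-147\right)} = \frac{40415}{72} - \left(-210\right) \left(- \frac{1}{29}\right) \left(- \frac{1}{147}\right) = \frac{40415}{72} - - \frac{10}{203} = \frac{40415}{72} + \frac{10}{203} = \frac{8204965}{14616}$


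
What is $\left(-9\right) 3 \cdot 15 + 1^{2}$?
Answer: $-404$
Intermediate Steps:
$\left(-9\right) 3 \cdot 15 + 1^{2} = \left(-27\right) 15 + 1 = -405 + 1 = -404$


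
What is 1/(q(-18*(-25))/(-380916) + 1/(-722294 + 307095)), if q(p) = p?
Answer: -8786441238/10401137 ≈ -844.76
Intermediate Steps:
1/(q(-18*(-25))/(-380916) + 1/(-722294 + 307095)) = 1/(-18*(-25)/(-380916) + 1/(-722294 + 307095)) = 1/(450*(-1/380916) + 1/(-415199)) = 1/(-25/21162 - 1/415199) = 1/(-10401137/8786441238) = -8786441238/10401137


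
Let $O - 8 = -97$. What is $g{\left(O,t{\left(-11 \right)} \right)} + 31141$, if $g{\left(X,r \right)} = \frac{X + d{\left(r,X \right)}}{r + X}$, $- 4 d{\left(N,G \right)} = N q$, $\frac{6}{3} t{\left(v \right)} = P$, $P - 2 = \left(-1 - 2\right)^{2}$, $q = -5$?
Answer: $\frac{20802845}{668} \approx 31142.0$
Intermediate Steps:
$P = 11$ ($P = 2 + \left(-1 - 2\right)^{2} = 2 + \left(-3\right)^{2} = 2 + 9 = 11$)
$O = -89$ ($O = 8 - 97 = -89$)
$t{\left(v \right)} = \frac{11}{2}$ ($t{\left(v \right)} = \frac{1}{2} \cdot 11 = \frac{11}{2}$)
$d{\left(N,G \right)} = \frac{5 N}{4}$ ($d{\left(N,G \right)} = - \frac{N \left(-5\right)}{4} = - \frac{\left(-5\right) N}{4} = \frac{5 N}{4}$)
$g{\left(X,r \right)} = \frac{X + \frac{5 r}{4}}{X + r}$ ($g{\left(X,r \right)} = \frac{X + \frac{5 r}{4}}{r + X} = \frac{X + \frac{5 r}{4}}{X + r}$)
$g{\left(O,t{\left(-11 \right)} \right)} + 31141 = \frac{-89 + \frac{5}{4} \cdot \frac{11}{2}}{-89 + \frac{11}{2}} + 31141 = \frac{-89 + \frac{55}{8}}{- \frac{167}{2}} + 31141 = \left(- \frac{2}{167}\right) \left(- \frac{657}{8}\right) + 31141 = \frac{657}{668} + 31141 = \frac{20802845}{668}$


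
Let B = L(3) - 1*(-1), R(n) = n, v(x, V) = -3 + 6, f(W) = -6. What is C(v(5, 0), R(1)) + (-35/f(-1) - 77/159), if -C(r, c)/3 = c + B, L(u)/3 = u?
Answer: -2931/106 ≈ -27.651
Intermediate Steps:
v(x, V) = 3
L(u) = 3*u
B = 10 (B = 3*3 - 1*(-1) = 9 + 1 = 10)
C(r, c) = -30 - 3*c (C(r, c) = -3*(c + 10) = -3*(10 + c) = -30 - 3*c)
C(v(5, 0), R(1)) + (-35/f(-1) - 77/159) = (-30 - 3*1) + (-35/(-6) - 77/159) = (-30 - 3) + (-35*(-⅙) - 77*1/159) = -33 + (35/6 - 77/159) = -33 + 567/106 = -2931/106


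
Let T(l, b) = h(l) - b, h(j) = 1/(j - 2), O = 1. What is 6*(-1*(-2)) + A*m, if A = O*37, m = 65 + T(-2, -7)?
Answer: 10667/4 ≈ 2666.8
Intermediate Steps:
h(j) = 1/(-2 + j)
T(l, b) = 1/(-2 + l) - b
m = 287/4 (m = 65 + (1 - 1*(-7)*(-2 - 2))/(-2 - 2) = 65 + (1 - 1*(-7)*(-4))/(-4) = 65 - (1 - 28)/4 = 65 - ¼*(-27) = 65 + 27/4 = 287/4 ≈ 71.750)
A = 37 (A = 1*37 = 37)
6*(-1*(-2)) + A*m = 6*(-1*(-2)) + 37*(287/4) = 6*2 + 10619/4 = 12 + 10619/4 = 10667/4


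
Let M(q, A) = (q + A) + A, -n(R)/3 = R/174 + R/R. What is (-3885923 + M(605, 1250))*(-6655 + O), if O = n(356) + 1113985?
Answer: -124686235875490/29 ≈ -4.2995e+12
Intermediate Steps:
n(R) = -3 - R/58 (n(R) = -3*(R/174 + R/R) = -3*(R*(1/174) + 1) = -3*(R/174 + 1) = -3*(1 + R/174) = -3 - R/58)
M(q, A) = q + 2*A (M(q, A) = (A + q) + A = q + 2*A)
O = 32305300/29 (O = (-3 - 1/58*356) + 1113985 = (-3 - 178/29) + 1113985 = -265/29 + 1113985 = 32305300/29 ≈ 1.1140e+6)
(-3885923 + M(605, 1250))*(-6655 + O) = (-3885923 + (605 + 2*1250))*(-6655 + 32305300/29) = (-3885923 + (605 + 2500))*(32112305/29) = (-3885923 + 3105)*(32112305/29) = -3882818*32112305/29 = -124686235875490/29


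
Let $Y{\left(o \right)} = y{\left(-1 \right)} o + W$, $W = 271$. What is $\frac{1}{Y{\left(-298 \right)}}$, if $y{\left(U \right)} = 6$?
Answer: $- \frac{1}{1517} \approx -0.0006592$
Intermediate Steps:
$Y{\left(o \right)} = 271 + 6 o$ ($Y{\left(o \right)} = 6 o + 271 = 271 + 6 o$)
$\frac{1}{Y{\left(-298 \right)}} = \frac{1}{271 + 6 \left(-298\right)} = \frac{1}{271 - 1788} = \frac{1}{-1517} = - \frac{1}{1517}$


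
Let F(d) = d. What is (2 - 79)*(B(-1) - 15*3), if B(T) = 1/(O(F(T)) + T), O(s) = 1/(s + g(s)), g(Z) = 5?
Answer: 10703/3 ≈ 3567.7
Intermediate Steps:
O(s) = 1/(5 + s) (O(s) = 1/(s + 5) = 1/(5 + s))
B(T) = 1/(T + 1/(5 + T)) (B(T) = 1/(1/(5 + T) + T) = 1/(T + 1/(5 + T)))
(2 - 79)*(B(-1) - 15*3) = (2 - 79)*((5 - 1)/(1 - (5 - 1)) - 15*3) = -77*(4/(1 - 1*4) - 1*45) = -77*(4/(1 - 4) - 45) = -77*(4/(-3) - 45) = -77*(-⅓*4 - 45) = -77*(-4/3 - 45) = -77*(-139/3) = 10703/3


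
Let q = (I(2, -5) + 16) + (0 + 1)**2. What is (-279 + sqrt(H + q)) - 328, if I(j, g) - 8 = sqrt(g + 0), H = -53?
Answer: -607 + sqrt(-28 + I*sqrt(5)) ≈ -606.79 + 5.2957*I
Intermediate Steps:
I(j, g) = 8 + sqrt(g) (I(j, g) = 8 + sqrt(g + 0) = 8 + sqrt(g))
q = 25 + I*sqrt(5) (q = ((8 + sqrt(-5)) + 16) + (0 + 1)**2 = ((8 + I*sqrt(5)) + 16) + 1**2 = (24 + I*sqrt(5)) + 1 = 25 + I*sqrt(5) ≈ 25.0 + 2.2361*I)
(-279 + sqrt(H + q)) - 328 = (-279 + sqrt(-53 + (25 + I*sqrt(5)))) - 328 = (-279 + sqrt(-28 + I*sqrt(5))) - 328 = -607 + sqrt(-28 + I*sqrt(5))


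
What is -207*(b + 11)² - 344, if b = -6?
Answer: -5519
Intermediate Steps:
-207*(b + 11)² - 344 = -207*(-6 + 11)² - 344 = -207*5² - 344 = -207*25 - 344 = -5175 - 344 = -5519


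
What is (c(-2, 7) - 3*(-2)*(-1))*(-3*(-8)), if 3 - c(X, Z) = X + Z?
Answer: -192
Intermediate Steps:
c(X, Z) = 3 - X - Z (c(X, Z) = 3 - (X + Z) = 3 + (-X - Z) = 3 - X - Z)
(c(-2, 7) - 3*(-2)*(-1))*(-3*(-8)) = ((3 - 1*(-2) - 1*7) - 3*(-2)*(-1))*(-3*(-8)) = ((3 + 2 - 7) + 6*(-1))*24 = (-2 - 6)*24 = -8*24 = -192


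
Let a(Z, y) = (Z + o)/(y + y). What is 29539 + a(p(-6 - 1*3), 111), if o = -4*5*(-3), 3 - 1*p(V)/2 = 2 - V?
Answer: 3278851/111 ≈ 29539.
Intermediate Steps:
p(V) = 2 + 2*V (p(V) = 6 - 2*(2 - V) = 6 + (-4 + 2*V) = 2 + 2*V)
o = 60 (o = -20*(-3) = 60)
a(Z, y) = (60 + Z)/(2*y) (a(Z, y) = (Z + 60)/(y + y) = (60 + Z)/((2*y)) = (60 + Z)*(1/(2*y)) = (60 + Z)/(2*y))
29539 + a(p(-6 - 1*3), 111) = 29539 + (1/2)*(60 + (2 + 2*(-6 - 1*3)))/111 = 29539 + (1/2)*(1/111)*(60 + (2 + 2*(-6 - 3))) = 29539 + (1/2)*(1/111)*(60 + (2 + 2*(-9))) = 29539 + (1/2)*(1/111)*(60 + (2 - 18)) = 29539 + (1/2)*(1/111)*(60 - 16) = 29539 + (1/2)*(1/111)*44 = 29539 + 22/111 = 3278851/111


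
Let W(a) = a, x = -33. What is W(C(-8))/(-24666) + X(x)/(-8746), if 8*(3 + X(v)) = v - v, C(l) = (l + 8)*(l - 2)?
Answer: 3/8746 ≈ 0.00034301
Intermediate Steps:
C(l) = (-2 + l)*(8 + l) (C(l) = (8 + l)*(-2 + l) = (-2 + l)*(8 + l))
X(v) = -3 (X(v) = -3 + (v - v)/8 = -3 + (⅛)*0 = -3 + 0 = -3)
W(C(-8))/(-24666) + X(x)/(-8746) = (-16 + (-8)² + 6*(-8))/(-24666) - 3/(-8746) = (-16 + 64 - 48)*(-1/24666) - 3*(-1/8746) = 0*(-1/24666) + 3/8746 = 0 + 3/8746 = 3/8746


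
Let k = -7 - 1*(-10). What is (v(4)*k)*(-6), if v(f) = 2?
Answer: -36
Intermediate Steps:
k = 3 (k = -7 + 10 = 3)
(v(4)*k)*(-6) = (2*3)*(-6) = 6*(-6) = -36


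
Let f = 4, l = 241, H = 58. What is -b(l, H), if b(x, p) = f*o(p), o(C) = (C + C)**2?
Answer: -53824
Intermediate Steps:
o(C) = 4*C**2 (o(C) = (2*C)**2 = 4*C**2)
b(x, p) = 16*p**2 (b(x, p) = 4*(4*p**2) = 16*p**2)
-b(l, H) = -16*58**2 = -16*3364 = -1*53824 = -53824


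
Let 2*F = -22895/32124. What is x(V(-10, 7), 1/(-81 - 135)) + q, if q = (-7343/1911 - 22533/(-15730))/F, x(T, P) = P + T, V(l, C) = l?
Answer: -882591368209/272264592600 ≈ -3.2417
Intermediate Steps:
F = -22895/64248 (F = (-22895/32124)/2 = (-22895*1/32124)/2 = (½)*(-22895/32124) = -22895/64248 ≈ -0.35635)
q = 8524606676/1260484225 (q = (-7343/1911 - 22533/(-15730))/(-22895/64248) = (-7343*1/1911 - 22533*(-1/15730))*(-64248/22895) = (-1049/273 + 22533/15730)*(-64248/22895) = -796097/330330*(-64248/22895) = 8524606676/1260484225 ≈ 6.7630)
x(V(-10, 7), 1/(-81 - 135)) + q = (1/(-81 - 135) - 10) + 8524606676/1260484225 = (1/(-216) - 10) + 8524606676/1260484225 = (-1/216 - 10) + 8524606676/1260484225 = -2161/216 + 8524606676/1260484225 = -882591368209/272264592600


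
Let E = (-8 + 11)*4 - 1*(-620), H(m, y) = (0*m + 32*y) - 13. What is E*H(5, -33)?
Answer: -675608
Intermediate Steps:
H(m, y) = -13 + 32*y (H(m, y) = (0 + 32*y) - 13 = 32*y - 13 = -13 + 32*y)
E = 632 (E = 3*4 + 620 = 12 + 620 = 632)
E*H(5, -33) = 632*(-13 + 32*(-33)) = 632*(-13 - 1056) = 632*(-1069) = -675608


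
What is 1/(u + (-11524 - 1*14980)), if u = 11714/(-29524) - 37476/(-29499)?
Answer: -145154746/3847054572961 ≈ -3.7731e-5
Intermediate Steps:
u = 126815023/145154746 (u = 11714*(-1/29524) - 37476*(-1/29499) = -5857/14762 + 12492/9833 = 126815023/145154746 ≈ 0.87365)
1/(u + (-11524 - 1*14980)) = 1/(126815023/145154746 + (-11524 - 1*14980)) = 1/(126815023/145154746 + (-11524 - 14980)) = 1/(126815023/145154746 - 26504) = 1/(-3847054572961/145154746) = -145154746/3847054572961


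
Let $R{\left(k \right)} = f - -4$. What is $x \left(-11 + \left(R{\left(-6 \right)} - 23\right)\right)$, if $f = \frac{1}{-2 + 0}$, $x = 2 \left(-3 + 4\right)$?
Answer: $-61$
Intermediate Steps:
$x = 2$ ($x = 2 \cdot 1 = 2$)
$f = - \frac{1}{2}$ ($f = \frac{1}{-2} = - \frac{1}{2} \approx -0.5$)
$R{\left(k \right)} = \frac{7}{2}$ ($R{\left(k \right)} = - \frac{1}{2} - -4 = - \frac{1}{2} + 4 = \frac{7}{2}$)
$x \left(-11 + \left(R{\left(-6 \right)} - 23\right)\right) = 2 \left(-11 + \left(\frac{7}{2} - 23\right)\right) = 2 \left(-11 - \frac{39}{2}\right) = 2 \left(- \frac{61}{2}\right) = -61$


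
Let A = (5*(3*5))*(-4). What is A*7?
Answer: -2100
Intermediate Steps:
A = -300 (A = (5*15)*(-4) = 75*(-4) = -300)
A*7 = -300*7 = -2100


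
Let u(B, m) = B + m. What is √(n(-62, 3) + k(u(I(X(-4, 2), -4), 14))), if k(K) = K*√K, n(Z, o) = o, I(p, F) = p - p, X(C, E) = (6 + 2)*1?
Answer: √(3 + 14*√14) ≈ 7.4420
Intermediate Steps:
X(C, E) = 8 (X(C, E) = 8*1 = 8)
I(p, F) = 0
k(K) = K^(3/2)
√(n(-62, 3) + k(u(I(X(-4, 2), -4), 14))) = √(3 + (0 + 14)^(3/2)) = √(3 + 14^(3/2)) = √(3 + 14*√14)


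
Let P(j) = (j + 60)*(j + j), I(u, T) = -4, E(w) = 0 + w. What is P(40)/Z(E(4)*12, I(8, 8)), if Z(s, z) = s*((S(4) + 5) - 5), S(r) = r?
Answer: 125/3 ≈ 41.667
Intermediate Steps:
E(w) = w
Z(s, z) = 4*s (Z(s, z) = s*((4 + 5) - 5) = s*(9 - 5) = s*4 = 4*s)
P(j) = 2*j*(60 + j) (P(j) = (60 + j)*(2*j) = 2*j*(60 + j))
P(40)/Z(E(4)*12, I(8, 8)) = (2*40*(60 + 40))/((4*(4*12))) = (2*40*100)/((4*48)) = 8000/192 = 8000*(1/192) = 125/3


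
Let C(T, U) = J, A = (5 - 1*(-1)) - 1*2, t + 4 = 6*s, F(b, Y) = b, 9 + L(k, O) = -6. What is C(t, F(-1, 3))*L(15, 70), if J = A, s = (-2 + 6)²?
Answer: -60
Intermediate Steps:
L(k, O) = -15 (L(k, O) = -9 - 6 = -15)
s = 16 (s = 4² = 16)
t = 92 (t = -4 + 6*16 = -4 + 96 = 92)
A = 4 (A = (5 + 1) - 2 = 6 - 2 = 4)
J = 4
C(T, U) = 4
C(t, F(-1, 3))*L(15, 70) = 4*(-15) = -60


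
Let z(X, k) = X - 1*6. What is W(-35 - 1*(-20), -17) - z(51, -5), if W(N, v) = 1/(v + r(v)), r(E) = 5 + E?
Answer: -1306/29 ≈ -45.034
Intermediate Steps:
z(X, k) = -6 + X (z(X, k) = X - 6 = -6 + X)
W(N, v) = 1/(5 + 2*v) (W(N, v) = 1/(v + (5 + v)) = 1/(5 + 2*v))
W(-35 - 1*(-20), -17) - z(51, -5) = 1/(5 + 2*(-17)) - (-6 + 51) = 1/(5 - 34) - 1*45 = 1/(-29) - 45 = -1/29 - 45 = -1306/29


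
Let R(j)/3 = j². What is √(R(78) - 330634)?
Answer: I*√312382 ≈ 558.91*I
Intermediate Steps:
R(j) = 3*j²
√(R(78) - 330634) = √(3*78² - 330634) = √(3*6084 - 330634) = √(18252 - 330634) = √(-312382) = I*√312382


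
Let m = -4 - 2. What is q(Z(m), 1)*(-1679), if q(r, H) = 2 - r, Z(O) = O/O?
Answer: -1679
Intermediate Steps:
m = -6
Z(O) = 1
q(Z(m), 1)*(-1679) = (2 - 1*1)*(-1679) = (2 - 1)*(-1679) = 1*(-1679) = -1679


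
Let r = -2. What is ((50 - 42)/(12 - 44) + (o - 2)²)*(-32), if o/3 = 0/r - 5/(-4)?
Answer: -90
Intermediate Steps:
o = 15/4 (o = 3*(0/(-2) - 5/(-4)) = 3*(0*(-½) - 5*(-¼)) = 3*(0 + 5/4) = 3*(5/4) = 15/4 ≈ 3.7500)
((50 - 42)/(12 - 44) + (o - 2)²)*(-32) = ((50 - 42)/(12 - 44) + (15/4 - 2)²)*(-32) = (8/(-32) + (7/4)²)*(-32) = (8*(-1/32) + 49/16)*(-32) = (-¼ + 49/16)*(-32) = (45/16)*(-32) = -90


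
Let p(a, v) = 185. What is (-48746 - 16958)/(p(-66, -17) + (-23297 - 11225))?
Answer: 65704/34337 ≈ 1.9135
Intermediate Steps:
(-48746 - 16958)/(p(-66, -17) + (-23297 - 11225)) = (-48746 - 16958)/(185 + (-23297 - 11225)) = -65704/(185 - 34522) = -65704/(-34337) = -65704*(-1/34337) = 65704/34337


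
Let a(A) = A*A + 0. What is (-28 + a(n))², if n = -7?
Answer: 441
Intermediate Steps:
a(A) = A² (a(A) = A² + 0 = A²)
(-28 + a(n))² = (-28 + (-7)²)² = (-28 + 49)² = 21² = 441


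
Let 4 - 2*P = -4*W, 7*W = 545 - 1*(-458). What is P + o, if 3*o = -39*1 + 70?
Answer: 6277/21 ≈ 298.90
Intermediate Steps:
o = 31/3 (o = (-39*1 + 70)/3 = (-39 + 70)/3 = (1/3)*31 = 31/3 ≈ 10.333)
W = 1003/7 (W = (545 - 1*(-458))/7 = (545 + 458)/7 = (1/7)*1003 = 1003/7 ≈ 143.29)
P = 2020/7 (P = 2 - (-2)*1003/7 = 2 - 1/2*(-4012/7) = 2 + 2006/7 = 2020/7 ≈ 288.57)
P + o = 2020/7 + 31/3 = 6277/21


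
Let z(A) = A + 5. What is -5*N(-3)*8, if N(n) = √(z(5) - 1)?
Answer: -120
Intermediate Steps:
z(A) = 5 + A
N(n) = 3 (N(n) = √((5 + 5) - 1) = √(10 - 1) = √9 = 3)
-5*N(-3)*8 = -5*3*8 = -15*8 = -120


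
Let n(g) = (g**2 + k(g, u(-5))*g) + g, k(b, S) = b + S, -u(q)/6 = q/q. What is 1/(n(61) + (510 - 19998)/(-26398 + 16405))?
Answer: 3331/23779843 ≈ 0.00014008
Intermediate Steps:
u(q) = -6 (u(q) = -6*q/q = -6*1 = -6)
k(b, S) = S + b
n(g) = g + g**2 + g*(-6 + g) (n(g) = (g**2 + (-6 + g)*g) + g = (g**2 + g*(-6 + g)) + g = g + g**2 + g*(-6 + g))
1/(n(61) + (510 - 19998)/(-26398 + 16405)) = 1/(61*(-5 + 2*61) + (510 - 19998)/(-26398 + 16405)) = 1/(61*(-5 + 122) - 19488/(-9993)) = 1/(61*117 - 19488*(-1/9993)) = 1/(7137 + 6496/3331) = 1/(23779843/3331) = 3331/23779843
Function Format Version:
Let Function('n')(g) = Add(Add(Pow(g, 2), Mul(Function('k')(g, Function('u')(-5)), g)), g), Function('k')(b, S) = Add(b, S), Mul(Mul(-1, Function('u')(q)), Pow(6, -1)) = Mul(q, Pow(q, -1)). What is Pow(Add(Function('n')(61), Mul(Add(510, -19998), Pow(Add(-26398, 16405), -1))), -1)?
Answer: Rational(3331, 23779843) ≈ 0.00014008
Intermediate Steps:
Function('u')(q) = -6 (Function('u')(q) = Mul(-6, Mul(q, Pow(q, -1))) = Mul(-6, 1) = -6)
Function('k')(b, S) = Add(S, b)
Function('n')(g) = Add(g, Pow(g, 2), Mul(g, Add(-6, g))) (Function('n')(g) = Add(Add(Pow(g, 2), Mul(Add(-6, g), g)), g) = Add(Add(Pow(g, 2), Mul(g, Add(-6, g))), g) = Add(g, Pow(g, 2), Mul(g, Add(-6, g))))
Pow(Add(Function('n')(61), Mul(Add(510, -19998), Pow(Add(-26398, 16405), -1))), -1) = Pow(Add(Mul(61, Add(-5, Mul(2, 61))), Mul(Add(510, -19998), Pow(Add(-26398, 16405), -1))), -1) = Pow(Add(Mul(61, Add(-5, 122)), Mul(-19488, Pow(-9993, -1))), -1) = Pow(Add(Mul(61, 117), Mul(-19488, Rational(-1, 9993))), -1) = Pow(Add(7137, Rational(6496, 3331)), -1) = Pow(Rational(23779843, 3331), -1) = Rational(3331, 23779843)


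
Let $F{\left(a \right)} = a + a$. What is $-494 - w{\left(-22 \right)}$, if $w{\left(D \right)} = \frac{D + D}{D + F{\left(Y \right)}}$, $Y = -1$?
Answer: $- \frac{2975}{6} \approx -495.83$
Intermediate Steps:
$F{\left(a \right)} = 2 a$
$w{\left(D \right)} = \frac{2 D}{-2 + D}$ ($w{\left(D \right)} = \frac{D + D}{D + 2 \left(-1\right)} = \frac{2 D}{D - 2} = \frac{2 D}{-2 + D}$)
$-494 - w{\left(-22 \right)} = -494 - 2 \left(-22\right) \frac{1}{-2 - 22} = -494 - 2 \left(-22\right) \frac{1}{-24} = -494 - 2 \left(-22\right) \left(- \frac{1}{24}\right) = -494 - \frac{11}{6} = - \frac{2975}{6}$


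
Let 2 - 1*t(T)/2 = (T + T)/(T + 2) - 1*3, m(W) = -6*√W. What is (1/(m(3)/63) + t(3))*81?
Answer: 3078/5 - 567*√3/2 ≈ 124.56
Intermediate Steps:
t(T) = 10 - 4*T/(2 + T) (t(T) = 4 - 2*((T + T)/(T + 2) - 1*3) = 4 - 2*((2*T)/(2 + T) - 3) = 4 - 2*(2*T/(2 + T) - 3) = 4 - 2*(-3 + 2*T/(2 + T)) = 4 + (6 - 4*T/(2 + T)) = 10 - 4*T/(2 + T))
(1/(m(3)/63) + t(3))*81 = (1/(-6*√3/63) + 2*(10 + 3*3)/(2 + 3))*81 = (1/(-6*√3*(1/63)) + 2*(10 + 9)/5)*81 = (1/(-2*√3/21) + 2*(⅕)*19)*81 = (-7*√3/2 + 38/5)*81 = (38/5 - 7*√3/2)*81 = 3078/5 - 567*√3/2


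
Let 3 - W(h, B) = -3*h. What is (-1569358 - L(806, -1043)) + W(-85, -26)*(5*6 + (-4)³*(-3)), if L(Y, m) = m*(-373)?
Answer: -2014341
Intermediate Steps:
L(Y, m) = -373*m
W(h, B) = 3 + 3*h (W(h, B) = 3 - (-3)*h = 3 + 3*h)
(-1569358 - L(806, -1043)) + W(-85, -26)*(5*6 + (-4)³*(-3)) = (-1569358 - (-373)*(-1043)) + (3 + 3*(-85))*(5*6 + (-4)³*(-3)) = (-1569358 - 1*389039) + (3 - 255)*(30 - 64*(-3)) = (-1569358 - 389039) - 252*(30 + 192) = -1958397 - 252*222 = -1958397 - 55944 = -2014341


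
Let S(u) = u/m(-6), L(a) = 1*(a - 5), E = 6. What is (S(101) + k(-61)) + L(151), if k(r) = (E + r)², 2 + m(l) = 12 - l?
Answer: 50837/16 ≈ 3177.3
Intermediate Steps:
m(l) = 10 - l (m(l) = -2 + (12 - l) = 10 - l)
L(a) = -5 + a (L(a) = 1*(-5 + a) = -5 + a)
S(u) = u/16 (S(u) = u/(10 - 1*(-6)) = u/(10 + 6) = u/16)
k(r) = (6 + r)²
(S(101) + k(-61)) + L(151) = ((1/16)*101 + (6 - 61)²) + (-5 + 151) = (101/16 + (-55)²) + 146 = (101/16 + 3025) + 146 = 48501/16 + 146 = 50837/16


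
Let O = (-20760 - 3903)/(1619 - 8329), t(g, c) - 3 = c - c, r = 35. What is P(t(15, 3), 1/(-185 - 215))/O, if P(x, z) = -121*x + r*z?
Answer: -19490537/197304 ≈ -98.784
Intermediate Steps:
t(g, c) = 3 (t(g, c) = 3 + (c - c) = 3 + 0 = 3)
P(x, z) = -121*x + 35*z
O = 24663/6710 (O = -24663/(-6710) = -24663*(-1/6710) = 24663/6710 ≈ 3.6756)
P(t(15, 3), 1/(-185 - 215))/O = (-121*3 + 35/(-185 - 215))/(24663/6710) = (-363 + 35/(-400))*(6710/24663) = (-363 + 35*(-1/400))*(6710/24663) = (-363 - 7/80)*(6710/24663) = -29047/80*6710/24663 = -19490537/197304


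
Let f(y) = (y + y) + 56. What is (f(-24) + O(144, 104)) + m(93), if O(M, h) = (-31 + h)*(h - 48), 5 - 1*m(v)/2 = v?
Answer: 3920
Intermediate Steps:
m(v) = 10 - 2*v
f(y) = 56 + 2*y (f(y) = 2*y + 56 = 56 + 2*y)
O(M, h) = (-48 + h)*(-31 + h) (O(M, h) = (-31 + h)*(-48 + h) = (-48 + h)*(-31 + h))
(f(-24) + O(144, 104)) + m(93) = ((56 + 2*(-24)) + (1488 + 104² - 79*104)) + (10 - 2*93) = ((56 - 48) + (1488 + 10816 - 8216)) + (10 - 186) = (8 + 4088) - 176 = 4096 - 176 = 3920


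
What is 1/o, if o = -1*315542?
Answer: -1/315542 ≈ -3.1691e-6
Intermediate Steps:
o = -315542
1/o = 1/(-315542) = -1/315542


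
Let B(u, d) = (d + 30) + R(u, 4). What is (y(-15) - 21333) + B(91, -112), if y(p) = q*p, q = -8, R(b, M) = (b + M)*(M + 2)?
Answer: -20725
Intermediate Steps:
R(b, M) = (2 + M)*(M + b) (R(b, M) = (M + b)*(2 + M) = (2 + M)*(M + b))
y(p) = -8*p
B(u, d) = 54 + d + 6*u (B(u, d) = (d + 30) + (4**2 + 2*4 + 2*u + 4*u) = (30 + d) + (16 + 8 + 2*u + 4*u) = (30 + d) + (24 + 6*u) = 54 + d + 6*u)
(y(-15) - 21333) + B(91, -112) = (-8*(-15) - 21333) + (54 - 112 + 6*91) = (120 - 21333) + (54 - 112 + 546) = -21213 + 488 = -20725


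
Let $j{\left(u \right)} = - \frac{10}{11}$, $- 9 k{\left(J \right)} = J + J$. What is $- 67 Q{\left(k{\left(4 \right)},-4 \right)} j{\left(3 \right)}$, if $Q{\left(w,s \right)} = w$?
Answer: $- \frac{5360}{99} \approx -54.141$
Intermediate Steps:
$k{\left(J \right)} = - \frac{2 J}{9}$ ($k{\left(J \right)} = - \frac{J + J}{9} = - \frac{2 J}{9}$)
$j{\left(u \right)} = - \frac{10}{11}$ ($j{\left(u \right)} = \left(-10\right) \frac{1}{11} = - \frac{10}{11}$)
$- 67 Q{\left(k{\left(4 \right)},-4 \right)} j{\left(3 \right)} = - 67 \left(\left(- \frac{2}{9}\right) 4\right) \left(- \frac{10}{11}\right) = \left(-67\right) \left(- \frac{8}{9}\right) \left(- \frac{10}{11}\right) = \frac{536}{9} \left(- \frac{10}{11}\right) = - \frac{5360}{99}$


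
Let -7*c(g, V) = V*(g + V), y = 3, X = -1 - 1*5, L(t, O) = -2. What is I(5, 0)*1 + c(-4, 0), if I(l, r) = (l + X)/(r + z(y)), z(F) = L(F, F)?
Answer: ½ ≈ 0.50000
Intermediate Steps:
X = -6 (X = -1 - 5 = -6)
c(g, V) = -V*(V + g)/7 (c(g, V) = -V*(g + V)/7 = -V*(V + g)/7)
z(F) = -2
I(l, r) = (-6 + l)/(-2 + r) (I(l, r) = (l - 6)/(r - 2) = (-6 + l)/(-2 + r))
I(5, 0)*1 + c(-4, 0) = ((-6 + 5)/(-2 + 0))*1 - ⅐*0*(0 - 4) = (-1/(-2))*1 - ⅐*0*(-4) = -½*(-1)*1 + 0 = (½)*1 + 0 = ½ + 0 = ½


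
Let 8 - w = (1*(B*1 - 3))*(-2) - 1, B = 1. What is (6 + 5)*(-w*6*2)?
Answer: -660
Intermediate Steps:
w = 5 (w = 8 - ((1*(1*1 - 3))*(-2) - 1) = 8 - ((1*(1 - 3))*(-2) - 1) = 8 - ((1*(-2))*(-2) - 1) = 8 - (-2*(-2) - 1) = 8 - (4 - 1) = 8 - 1*3 = 8 - 3 = 5)
(6 + 5)*(-w*6*2) = (6 + 5)*(-5*6*2) = 11*(-30*2) = 11*(-1*60) = 11*(-60) = -660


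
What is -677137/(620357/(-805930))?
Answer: 545725022410/620357 ≈ 8.7970e+5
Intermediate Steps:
-677137/(620357/(-805930)) = -677137/(620357*(-1/805930)) = -677137/(-620357/805930) = -677137*(-805930/620357) = 545725022410/620357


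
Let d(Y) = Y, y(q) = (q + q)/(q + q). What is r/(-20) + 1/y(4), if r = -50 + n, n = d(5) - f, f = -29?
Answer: 9/5 ≈ 1.8000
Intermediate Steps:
y(q) = 1 (y(q) = (2*q)/((2*q)) = (2*q)*(1/(2*q)) = 1)
n = 34 (n = 5 - 1*(-29) = 5 + 29 = 34)
r = -16 (r = -50 + 34 = -16)
r/(-20) + 1/y(4) = -16/(-20) + 1/1 = -16*(-1/20) + 1 = 4/5 + 1 = 9/5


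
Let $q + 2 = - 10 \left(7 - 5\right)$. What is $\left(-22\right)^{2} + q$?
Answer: $462$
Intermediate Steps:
$q = -22$ ($q = -2 - 10 \left(7 - 5\right) = -2 - 20 = -22$)
$\left(-22\right)^{2} + q = \left(-22\right)^{2} - 22 = 484 - 22 = 462$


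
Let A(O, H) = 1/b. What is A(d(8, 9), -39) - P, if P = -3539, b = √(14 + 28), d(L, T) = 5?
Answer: 3539 + √42/42 ≈ 3539.2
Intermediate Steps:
b = √42 ≈ 6.4807
A(O, H) = √42/42 (A(O, H) = 1/(√42) = √42/42)
A(d(8, 9), -39) - P = √42/42 - 1*(-3539) = √42/42 + 3539 = 3539 + √42/42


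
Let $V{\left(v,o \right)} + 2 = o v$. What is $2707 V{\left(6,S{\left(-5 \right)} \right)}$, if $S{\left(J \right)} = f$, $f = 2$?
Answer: $27070$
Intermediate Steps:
$S{\left(J \right)} = 2$
$V{\left(v,o \right)} = -2 + o v$
$2707 V{\left(6,S{\left(-5 \right)} \right)} = 2707 \left(-2 + 2 \cdot 6\right) = 2707 \left(-2 + 12\right) = 2707 \cdot 10 = 27070$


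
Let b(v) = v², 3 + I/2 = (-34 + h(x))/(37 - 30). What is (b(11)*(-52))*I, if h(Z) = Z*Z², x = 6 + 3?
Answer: -8481616/7 ≈ -1.2117e+6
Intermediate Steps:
x = 9
h(Z) = Z³
I = 1348/7 (I = -6 + 2*((-34 + 9³)/(37 - 30)) = -6 + 2*((-34 + 729)/7) = -6 + 2*(695*(⅐)) = -6 + 2*(695/7) = -6 + 1390/7 = 1348/7 ≈ 192.57)
(b(11)*(-52))*I = (11²*(-52))*(1348/7) = (121*(-52))*(1348/7) = -6292*1348/7 = -8481616/7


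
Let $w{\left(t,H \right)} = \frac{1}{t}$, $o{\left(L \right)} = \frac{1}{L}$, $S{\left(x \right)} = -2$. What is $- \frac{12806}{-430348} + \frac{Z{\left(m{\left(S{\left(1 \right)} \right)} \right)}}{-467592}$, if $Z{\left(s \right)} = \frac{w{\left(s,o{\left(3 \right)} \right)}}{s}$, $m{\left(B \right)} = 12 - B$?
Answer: $\frac{293411066861}{9860136818784} \approx 0.029757$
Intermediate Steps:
$Z{\left(s \right)} = \frac{1}{s^{2}}$ ($Z{\left(s \right)} = \frac{1}{s s} = \frac{1}{s^{2}}$)
$- \frac{12806}{-430348} + \frac{Z{\left(m{\left(S{\left(1 \right)} \right)} \right)}}{-467592} = - \frac{12806}{-430348} + \frac{1}{\left(12 - -2\right)^{2} \left(-467592\right)} = \left(-12806\right) \left(- \frac{1}{430348}\right) + \frac{1}{\left(12 + 2\right)^{2}} \left(- \frac{1}{467592}\right) = \frac{6403}{215174} + \frac{1}{196} \left(- \frac{1}{467592}\right) = \frac{6403}{215174} - \frac{1}{91648032} = \frac{293411066861}{9860136818784}$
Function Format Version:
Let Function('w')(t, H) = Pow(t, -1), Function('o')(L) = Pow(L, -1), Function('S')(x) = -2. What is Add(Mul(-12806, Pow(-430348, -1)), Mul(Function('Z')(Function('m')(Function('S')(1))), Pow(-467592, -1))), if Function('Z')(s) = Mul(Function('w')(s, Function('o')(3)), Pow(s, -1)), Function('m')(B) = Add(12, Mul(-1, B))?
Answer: Rational(293411066861, 9860136818784) ≈ 0.029757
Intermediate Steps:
Function('Z')(s) = Pow(s, -2) (Function('Z')(s) = Mul(Pow(s, -1), Pow(s, -1)) = Pow(s, -2))
Add(Mul(-12806, Pow(-430348, -1)), Mul(Function('Z')(Function('m')(Function('S')(1))), Pow(-467592, -1))) = Add(Mul(-12806, Pow(-430348, -1)), Mul(Pow(Add(12, Mul(-1, -2)), -2), Pow(-467592, -1))) = Add(Mul(-12806, Rational(-1, 430348)), Mul(Pow(Add(12, 2), -2), Rational(-1, 467592))) = Add(Rational(6403, 215174), Mul(Pow(14, -2), Rational(-1, 467592))) = Add(Rational(6403, 215174), Mul(Rational(1, 196), Rational(-1, 467592))) = Add(Rational(6403, 215174), Rational(-1, 91648032)) = Rational(293411066861, 9860136818784)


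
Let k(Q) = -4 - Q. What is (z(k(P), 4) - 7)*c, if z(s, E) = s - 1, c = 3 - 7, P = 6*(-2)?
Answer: 0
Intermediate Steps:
P = -12
c = -4
z(s, E) = -1 + s
(z(k(P), 4) - 7)*c = ((-1 + (-4 - 1*(-12))) - 7)*(-4) = ((-1 + (-4 + 12)) - 7)*(-4) = ((-1 + 8) - 7)*(-4) = (7 - 7)*(-4) = 0*(-4) = 0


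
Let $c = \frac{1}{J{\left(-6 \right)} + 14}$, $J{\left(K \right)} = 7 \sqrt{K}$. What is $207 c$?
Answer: $\frac{207}{35} - \frac{207 i \sqrt{6}}{70} \approx 5.9143 - 7.2435 i$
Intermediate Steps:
$c = \frac{1}{14 + 7 i \sqrt{6}}$ ($c = \frac{1}{7 \sqrt{-6} + 14} = \frac{1}{7 i \sqrt{6} + 14} = \frac{1}{14 + 7 i \sqrt{6}} \approx 0.028571 - 0.034993 i$)
$207 c = 207 \left(\frac{1}{35} - \frac{i \sqrt{6}}{70}\right) = \frac{207}{35} - \frac{207 i \sqrt{6}}{70}$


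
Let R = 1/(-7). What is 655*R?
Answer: -655/7 ≈ -93.571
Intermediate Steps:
R = -⅐ ≈ -0.14286
655*R = 655*(-⅐) = -655/7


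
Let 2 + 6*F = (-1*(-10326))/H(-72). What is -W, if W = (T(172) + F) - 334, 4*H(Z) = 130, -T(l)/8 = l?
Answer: 323189/195 ≈ 1657.4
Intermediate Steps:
T(l) = -8*l
H(Z) = 65/2 (H(Z) = (¼)*130 = 65/2)
F = 10261/195 (F = -⅓ + ((-1*(-10326))/(65/2))/6 = -⅓ + (10326*(2/65))/6 = -⅓ + (⅙)*(20652/65) = -⅓ + 3442/65 = 10261/195 ≈ 52.620)
W = -323189/195 (W = (-8*172 + 10261/195) - 334 = (-1376 + 10261/195) - 334 = -258059/195 - 334 = -323189/195 ≈ -1657.4)
-W = -1*(-323189/195) = 323189/195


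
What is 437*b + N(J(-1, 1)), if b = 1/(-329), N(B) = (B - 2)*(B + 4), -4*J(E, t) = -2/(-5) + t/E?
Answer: -1185159/131600 ≈ -9.0058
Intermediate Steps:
J(E, t) = -1/10 - t/(4*E) (J(E, t) = -(-2/(-5) + t/E)/4 = -(-2*(-1/5) + t/E)/4 = -(2/5 + t/E)/4 = -1/10 - t/(4*E))
N(B) = (-2 + B)*(4 + B)
b = -1/329 ≈ -0.0030395
437*b + N(J(-1, 1)) = 437*(-1/329) + (-8 + ((-1/4*1 - 1/10*(-1))/(-1))**2 + 2*((-1/4*1 - 1/10*(-1))/(-1))) = -437/329 + (-8 + (-(-1/4 + 1/10))**2 + 2*(-(-1/4 + 1/10))) = -437/329 + (-8 + (-1*(-3/20))**2 + 2*(-1*(-3/20))) = -437/329 + (-8 + (3/20)**2 + 2*(3/20)) = -437/329 + (-8 + 9/400 + 3/10) = -437/329 - 3071/400 = -1185159/131600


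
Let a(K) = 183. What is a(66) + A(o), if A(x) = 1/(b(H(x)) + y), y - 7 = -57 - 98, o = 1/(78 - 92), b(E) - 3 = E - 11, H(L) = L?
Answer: 399841/2185 ≈ 182.99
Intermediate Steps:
b(E) = -8 + E (b(E) = 3 + (E - 11) = 3 + (-11 + E) = -8 + E)
o = -1/14 (o = 1/(-14) = -1/14 ≈ -0.071429)
y = -148 (y = 7 + (-57 - 98) = 7 - 155 = -148)
A(x) = 1/(-156 + x) (A(x) = 1/((-8 + x) - 148) = 1/(-156 + x))
a(66) + A(o) = 183 + 1/(-156 - 1/14) = 183 + 1/(-2185/14) = 183 - 14/2185 = 399841/2185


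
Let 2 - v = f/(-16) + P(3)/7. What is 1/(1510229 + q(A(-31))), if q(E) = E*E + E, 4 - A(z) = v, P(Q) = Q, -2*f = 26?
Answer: 12544/18944485001 ≈ 6.6214e-7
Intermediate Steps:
f = -13 (f = -½*26 = -13)
v = 85/112 (v = 2 - (-13/(-16) + 3/7) = 2 - (-13*(-1/16) + 3*(⅐)) = 2 - (13/16 + 3/7) = 2 - 1*139/112 = 2 - 139/112 = 85/112 ≈ 0.75893)
A(z) = 363/112 (A(z) = 4 - 1*85/112 = 4 - 85/112 = 363/112)
q(E) = E + E² (q(E) = E² + E = E + E²)
1/(1510229 + q(A(-31))) = 1/(1510229 + 363*(1 + 363/112)/112) = 1/(1510229 + (363/112)*(475/112)) = 1/(1510229 + 172425/12544) = 1/(18944485001/12544) = 12544/18944485001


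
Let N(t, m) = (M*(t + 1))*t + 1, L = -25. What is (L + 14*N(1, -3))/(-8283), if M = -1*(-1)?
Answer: -17/8283 ≈ -0.0020524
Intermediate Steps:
M = 1
N(t, m) = 1 + t*(1 + t) (N(t, m) = (1*(t + 1))*t + 1 = (1*(1 + t))*t + 1 = (1 + t)*t + 1 = t*(1 + t) + 1 = 1 + t*(1 + t))
(L + 14*N(1, -3))/(-8283) = (-25 + 14*(1 + 1 + 1²))/(-8283) = (-25 + 14*(1 + 1 + 1))*(-1/8283) = (-25 + 14*3)*(-1/8283) = (-25 + 42)*(-1/8283) = 17*(-1/8283) = -17/8283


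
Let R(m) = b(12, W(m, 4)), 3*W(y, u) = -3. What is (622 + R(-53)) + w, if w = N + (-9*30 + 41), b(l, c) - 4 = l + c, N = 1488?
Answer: 1896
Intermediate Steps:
W(y, u) = -1 (W(y, u) = (⅓)*(-3) = -1)
b(l, c) = 4 + c + l (b(l, c) = 4 + (l + c) = 4 + (c + l) = 4 + c + l)
R(m) = 15 (R(m) = 4 - 1 + 12 = 15)
w = 1259 (w = 1488 + (-9*30 + 41) = 1488 + (-270 + 41) = 1488 - 229 = 1259)
(622 + R(-53)) + w = (622 + 15) + 1259 = 637 + 1259 = 1896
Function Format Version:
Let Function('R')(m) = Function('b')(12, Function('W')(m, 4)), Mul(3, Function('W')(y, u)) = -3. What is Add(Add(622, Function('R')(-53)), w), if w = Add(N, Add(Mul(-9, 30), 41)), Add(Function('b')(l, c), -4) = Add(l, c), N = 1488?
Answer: 1896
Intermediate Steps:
Function('W')(y, u) = -1 (Function('W')(y, u) = Mul(Rational(1, 3), -3) = -1)
Function('b')(l, c) = Add(4, c, l) (Function('b')(l, c) = Add(4, Add(l, c)) = Add(4, Add(c, l)) = Add(4, c, l))
Function('R')(m) = 15 (Function('R')(m) = Add(4, -1, 12) = 15)
w = 1259 (w = Add(1488, Add(Mul(-9, 30), 41)) = Add(1488, Add(-270, 41)) = Add(1488, -229) = 1259)
Add(Add(622, Function('R')(-53)), w) = Add(Add(622, 15), 1259) = Add(637, 1259) = 1896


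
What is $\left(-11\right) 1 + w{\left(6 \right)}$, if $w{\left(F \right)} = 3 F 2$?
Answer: $25$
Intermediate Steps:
$w{\left(F \right)} = 6 F$
$\left(-11\right) 1 + w{\left(6 \right)} = \left(-11\right) 1 + 6 \cdot 6 = -11 + 36 = 25$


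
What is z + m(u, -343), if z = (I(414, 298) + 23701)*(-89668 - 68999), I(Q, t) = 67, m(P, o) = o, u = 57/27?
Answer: -3771197599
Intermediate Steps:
u = 19/9 (u = 57*(1/27) = 19/9 ≈ 2.1111)
z = -3771197256 (z = (67 + 23701)*(-89668 - 68999) = 23768*(-158667) = -3771197256)
z + m(u, -343) = -3771197256 - 343 = -3771197599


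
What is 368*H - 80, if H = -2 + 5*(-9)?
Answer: -17376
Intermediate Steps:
H = -47 (H = -2 - 45 = -47)
368*H - 80 = 368*(-47) - 80 = -17296 - 80 = -17376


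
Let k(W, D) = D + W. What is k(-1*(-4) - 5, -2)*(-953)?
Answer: 2859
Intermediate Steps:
k(-1*(-4) - 5, -2)*(-953) = (-2 + (-1*(-4) - 5))*(-953) = (-2 + (4 - 5))*(-953) = (-2 - 1)*(-953) = -3*(-953) = 2859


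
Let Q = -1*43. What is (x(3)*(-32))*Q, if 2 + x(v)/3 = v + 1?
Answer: 8256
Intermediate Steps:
Q = -43
x(v) = -3 + 3*v (x(v) = -6 + 3*(v + 1) = -6 + 3*(1 + v) = -6 + (3 + 3*v) = -3 + 3*v)
(x(3)*(-32))*Q = ((-3 + 3*3)*(-32))*(-43) = ((-3 + 9)*(-32))*(-43) = (6*(-32))*(-43) = -192*(-43) = 8256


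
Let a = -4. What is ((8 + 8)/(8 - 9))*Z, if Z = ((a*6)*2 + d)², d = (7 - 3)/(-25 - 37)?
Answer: -35521600/961 ≈ -36963.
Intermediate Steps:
d = -2/31 (d = 4/(-62) = 4*(-1/62) = -2/31 ≈ -0.064516)
Z = 2220100/961 (Z = (-4*6*2 - 2/31)² = (-24*2 - 2/31)² = (-48 - 2/31)² = (-1490/31)² = 2220100/961 ≈ 2310.2)
((8 + 8)/(8 - 9))*Z = ((8 + 8)/(8 - 9))*(2220100/961) = (16/(-1))*(2220100/961) = (16*(-1))*(2220100/961) = -16*2220100/961 = -35521600/961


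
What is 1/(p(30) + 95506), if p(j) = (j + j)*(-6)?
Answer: 1/95146 ≈ 1.0510e-5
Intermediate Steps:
p(j) = -12*j (p(j) = (2*j)*(-6) = -12*j)
1/(p(30) + 95506) = 1/(-12*30 + 95506) = 1/(-360 + 95506) = 1/95146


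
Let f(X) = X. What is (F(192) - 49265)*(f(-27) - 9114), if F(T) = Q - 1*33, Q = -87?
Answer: 451428285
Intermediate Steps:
F(T) = -120 (F(T) = -87 - 1*33 = -87 - 33 = -120)
(F(192) - 49265)*(f(-27) - 9114) = (-120 - 49265)*(-27 - 9114) = -49385*(-9141) = 451428285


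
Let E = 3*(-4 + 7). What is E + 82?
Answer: 91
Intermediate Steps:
E = 9 (E = 3*3 = 9)
E + 82 = 9 + 82 = 91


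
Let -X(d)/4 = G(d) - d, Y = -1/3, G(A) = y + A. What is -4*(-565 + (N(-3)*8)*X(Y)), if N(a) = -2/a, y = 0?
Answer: 2260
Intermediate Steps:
G(A) = A (G(A) = 0 + A = A)
Y = -1/3 (Y = -1*1/3 = -1/3 ≈ -0.33333)
X(d) = 0 (X(d) = -4*(d - d) = -4*0 = 0)
-4*(-565 + (N(-3)*8)*X(Y)) = -4*(-565 + (-2/(-3)*8)*0) = -4*(-565 + (-2*(-1/3)*8)*0) = -4*(-565 + ((2/3)*8)*0) = -4*(-565 + (16/3)*0) = -4*(-565 + 0) = -4*(-565) = 2260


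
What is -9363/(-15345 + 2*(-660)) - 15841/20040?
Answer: -5090383/22264440 ≈ -0.22863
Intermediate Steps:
-9363/(-15345 + 2*(-660)) - 15841/20040 = -9363/(-15345 - 1320) - 15841*1/20040 = -9363/(-16665) - 15841/20040 = -9363*(-1/16665) - 15841/20040 = 3121/5555 - 15841/20040 = -5090383/22264440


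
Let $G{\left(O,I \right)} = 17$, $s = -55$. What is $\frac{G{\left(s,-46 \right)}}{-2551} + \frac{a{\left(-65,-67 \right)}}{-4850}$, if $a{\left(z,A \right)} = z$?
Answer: $\frac{16673}{2474470} \approx 0.006738$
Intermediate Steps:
$\frac{G{\left(s,-46 \right)}}{-2551} + \frac{a{\left(-65,-67 \right)}}{-4850} = \frac{17}{-2551} - \frac{65}{-4850} = 17 \left(- \frac{1}{2551}\right) - - \frac{13}{970} = - \frac{17}{2551} + \frac{13}{970} = \frac{16673}{2474470}$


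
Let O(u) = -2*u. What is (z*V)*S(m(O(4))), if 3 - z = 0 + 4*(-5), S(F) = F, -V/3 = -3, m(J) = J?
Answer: -1656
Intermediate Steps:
V = 9 (V = -3*(-3) = 9)
z = 23 (z = 3 - (0 + 4*(-5)) = 3 - (0 - 20) = 3 - 1*(-20) = 3 + 20 = 23)
(z*V)*S(m(O(4))) = (23*9)*(-2*4) = 207*(-8) = -1656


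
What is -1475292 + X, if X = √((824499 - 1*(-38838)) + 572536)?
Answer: -1475292 + √1435873 ≈ -1.4741e+6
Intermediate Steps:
X = √1435873 (X = √((824499 + 38838) + 572536) = √(863337 + 572536) = √1435873 ≈ 1198.3)
-1475292 + X = -1475292 + √1435873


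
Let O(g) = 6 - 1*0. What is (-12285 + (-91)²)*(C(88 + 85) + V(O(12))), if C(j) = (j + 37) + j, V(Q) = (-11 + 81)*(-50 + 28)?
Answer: 4632628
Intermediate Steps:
O(g) = 6 (O(g) = 6 + 0 = 6)
V(Q) = -1540 (V(Q) = 70*(-22) = -1540)
C(j) = 37 + 2*j (C(j) = (37 + j) + j = 37 + 2*j)
(-12285 + (-91)²)*(C(88 + 85) + V(O(12))) = (-12285 + (-91)²)*((37 + 2*(88 + 85)) - 1540) = (-12285 + 8281)*((37 + 2*173) - 1540) = -4004*((37 + 346) - 1540) = -4004*(383 - 1540) = -4004*(-1157) = 4632628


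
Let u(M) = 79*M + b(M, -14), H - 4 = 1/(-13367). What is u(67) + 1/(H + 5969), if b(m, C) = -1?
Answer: 422519061647/79841090 ≈ 5292.0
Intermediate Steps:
H = 53467/13367 (H = 4 + 1/(-13367) = 4 - 1/13367 = 53467/13367 ≈ 3.9999)
u(M) = -1 + 79*M (u(M) = 79*M - 1 = -1 + 79*M)
u(67) + 1/(H + 5969) = (-1 + 79*67) + 1/(53467/13367 + 5969) = (-1 + 5293) + 1/(79841090/13367) = 5292 + 13367/79841090 = 422519061647/79841090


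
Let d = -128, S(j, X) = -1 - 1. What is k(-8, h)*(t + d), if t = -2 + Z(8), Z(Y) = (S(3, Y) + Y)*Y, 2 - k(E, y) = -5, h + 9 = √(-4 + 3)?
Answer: -574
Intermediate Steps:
S(j, X) = -2
h = -9 + I (h = -9 + √(-4 + 3) = -9 + √(-1) = -9 + I ≈ -9.0 + 1.0*I)
k(E, y) = 7 (k(E, y) = 2 - 1*(-5) = 2 + 5 = 7)
Z(Y) = Y*(-2 + Y) (Z(Y) = (-2 + Y)*Y = Y*(-2 + Y))
t = 46 (t = -2 + 8*(-2 + 8) = -2 + 8*6 = -2 + 48 = 46)
k(-8, h)*(t + d) = 7*(46 - 128) = 7*(-82) = -574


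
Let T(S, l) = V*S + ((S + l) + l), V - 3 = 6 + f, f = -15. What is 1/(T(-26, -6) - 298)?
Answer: -1/180 ≈ -0.0055556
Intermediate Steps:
V = -6 (V = 3 + (6 - 15) = 3 - 9 = -6)
T(S, l) = -5*S + 2*l (T(S, l) = -6*S + ((S + l) + l) = -6*S + (S + 2*l) = -5*S + 2*l)
1/(T(-26, -6) - 298) = 1/((-5*(-26) + 2*(-6)) - 298) = 1/((130 - 12) - 298) = 1/(118 - 298) = 1/(-180) = -1/180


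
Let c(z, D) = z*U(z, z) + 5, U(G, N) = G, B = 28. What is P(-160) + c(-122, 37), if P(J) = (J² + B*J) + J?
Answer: 35849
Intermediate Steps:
P(J) = J² + 29*J (P(J) = (J² + 28*J) + J = J² + 29*J)
c(z, D) = 5 + z² (c(z, D) = z*z + 5 = z² + 5 = 5 + z²)
P(-160) + c(-122, 37) = -160*(29 - 160) + (5 + (-122)²) = -160*(-131) + (5 + 14884) = 20960 + 14889 = 35849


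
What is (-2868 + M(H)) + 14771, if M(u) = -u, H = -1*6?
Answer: 11909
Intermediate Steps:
H = -6
(-2868 + M(H)) + 14771 = (-2868 - 1*(-6)) + 14771 = (-2868 + 6) + 14771 = -2862 + 14771 = 11909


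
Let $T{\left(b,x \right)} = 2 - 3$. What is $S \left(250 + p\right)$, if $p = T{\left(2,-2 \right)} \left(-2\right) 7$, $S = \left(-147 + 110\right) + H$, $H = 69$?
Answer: $8448$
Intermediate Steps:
$T{\left(b,x \right)} = -1$
$S = 32$ ($S = \left(-147 + 110\right) + 69 = -37 + 69 = 32$)
$p = 14$ ($p = \left(-1\right) \left(-2\right) 7 = 2 \cdot 7 = 14$)
$S \left(250 + p\right) = 32 \left(250 + 14\right) = 32 \cdot 264 = 8448$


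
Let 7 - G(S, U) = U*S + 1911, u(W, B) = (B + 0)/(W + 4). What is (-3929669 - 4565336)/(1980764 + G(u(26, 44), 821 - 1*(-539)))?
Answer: -25485015/5930596 ≈ -4.2972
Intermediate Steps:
u(W, B) = B/(4 + W)
G(S, U) = -1904 - S*U (G(S, U) = 7 - (U*S + 1911) = 7 - (S*U + 1911) = 7 - (1911 + S*U) = 7 + (-1911 - S*U) = -1904 - S*U)
(-3929669 - 4565336)/(1980764 + G(u(26, 44), 821 - 1*(-539))) = (-3929669 - 4565336)/(1980764 + (-1904 - 44/(4 + 26)*(821 - 1*(-539)))) = -8495005/(1980764 + (-1904 - 44/30*(821 + 539))) = -8495005/(1980764 + (-1904 - 1*44*(1/30)*1360)) = -8495005/(1980764 + (-1904 - 1*22/15*1360)) = -8495005/(1980764 + (-1904 - 5984/3)) = -8495005/(1980764 - 11696/3) = -8495005/5930596/3 = -8495005*3/5930596 = -25485015/5930596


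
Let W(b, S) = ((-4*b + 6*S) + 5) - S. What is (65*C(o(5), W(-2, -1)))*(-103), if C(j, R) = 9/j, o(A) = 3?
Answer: -20085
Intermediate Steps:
W(b, S) = 5 - 4*b + 5*S (W(b, S) = (5 - 4*b + 6*S) - S = 5 - 4*b + 5*S)
(65*C(o(5), W(-2, -1)))*(-103) = (65*(9/3))*(-103) = (65*(9*(1/3)))*(-103) = (65*3)*(-103) = 195*(-103) = -20085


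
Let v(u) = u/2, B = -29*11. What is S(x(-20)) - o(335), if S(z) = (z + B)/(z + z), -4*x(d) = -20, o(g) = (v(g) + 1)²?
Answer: -568473/20 ≈ -28424.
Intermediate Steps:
B = -319
v(u) = u/2 (v(u) = u*(½) = u/2)
o(g) = (1 + g/2)² (o(g) = (g/2 + 1)² = (1 + g/2)²)
x(d) = 5 (x(d) = -¼*(-20) = 5)
S(z) = (-319 + z)/(2*z) (S(z) = (z - 319)/(z + z) = (-319 + z)/((2*z)) = (-319 + z)*(1/(2*z)) = (-319 + z)/(2*z))
S(x(-20)) - o(335) = (½)*(-319 + 5)/5 - (2 + 335)²/4 = (½)*(⅕)*(-314) - 337²/4 = -157/5 - 113569/4 = -568473/20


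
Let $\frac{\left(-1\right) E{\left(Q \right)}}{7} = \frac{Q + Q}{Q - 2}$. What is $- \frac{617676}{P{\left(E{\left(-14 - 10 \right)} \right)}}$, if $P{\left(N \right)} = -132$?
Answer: $\frac{51473}{11} \approx 4679.4$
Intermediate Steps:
$E{\left(Q \right)} = - \frac{14 Q}{-2 + Q}$ ($E{\left(Q \right)} = - 7 \frac{Q + Q}{Q - 2} = - 7 \frac{2 Q}{-2 + Q} = - \frac{14 Q}{-2 + Q}$)
$- \frac{617676}{P{\left(E{\left(-14 - 10 \right)} \right)}} = - \frac{617676}{-132} = \left(-617676\right) \left(- \frac{1}{132}\right) = \frac{51473}{11}$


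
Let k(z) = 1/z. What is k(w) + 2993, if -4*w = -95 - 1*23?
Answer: 176589/59 ≈ 2993.0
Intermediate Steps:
w = 59/2 (w = -(-95 - 1*23)/4 = -(-95 - 23)/4 = -¼*(-118) = 59/2 ≈ 29.500)
k(w) + 2993 = 1/(59/2) + 2993 = 2/59 + 2993 = 176589/59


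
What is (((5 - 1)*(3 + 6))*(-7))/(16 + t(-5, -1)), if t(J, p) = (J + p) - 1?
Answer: -28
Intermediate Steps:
t(J, p) = -1 + J + p
(((5 - 1)*(3 + 6))*(-7))/(16 + t(-5, -1)) = (((5 - 1)*(3 + 6))*(-7))/(16 + (-1 - 5 - 1)) = ((4*9)*(-7))/(16 - 7) = (36*(-7))/9 = -252*⅑ = -28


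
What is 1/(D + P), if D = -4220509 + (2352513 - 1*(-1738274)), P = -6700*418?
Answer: -1/2930322 ≈ -3.4126e-7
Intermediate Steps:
P = -2800600
D = -129722 (D = -4220509 + (2352513 + 1738274) = -4220509 + 4090787 = -129722)
1/(D + P) = 1/(-129722 - 2800600) = 1/(-2930322) = -1/2930322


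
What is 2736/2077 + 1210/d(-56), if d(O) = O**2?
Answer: 5546633/3256736 ≈ 1.7031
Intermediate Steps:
2736/2077 + 1210/d(-56) = 2736/2077 + 1210/((-56)**2) = 2736*(1/2077) + 1210/3136 = 2736/2077 + 1210*(1/3136) = 2736/2077 + 605/1568 = 5546633/3256736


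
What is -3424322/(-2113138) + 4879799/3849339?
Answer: 11746532461210/4067092257891 ≈ 2.8882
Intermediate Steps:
-3424322/(-2113138) + 4879799/3849339 = -3424322*(-1/2113138) + 4879799*(1/3849339) = 1712161/1056569 + 4879799/3849339 = 11746532461210/4067092257891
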